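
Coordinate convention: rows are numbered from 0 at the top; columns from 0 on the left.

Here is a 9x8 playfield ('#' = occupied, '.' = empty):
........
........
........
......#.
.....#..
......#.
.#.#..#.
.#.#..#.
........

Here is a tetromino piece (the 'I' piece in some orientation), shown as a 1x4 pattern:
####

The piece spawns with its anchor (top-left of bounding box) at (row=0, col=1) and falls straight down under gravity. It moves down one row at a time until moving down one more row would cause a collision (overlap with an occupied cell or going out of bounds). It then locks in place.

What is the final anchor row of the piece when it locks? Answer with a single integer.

Answer: 5

Derivation:
Spawn at (row=0, col=1). Try each row:
  row 0: fits
  row 1: fits
  row 2: fits
  row 3: fits
  row 4: fits
  row 5: fits
  row 6: blocked -> lock at row 5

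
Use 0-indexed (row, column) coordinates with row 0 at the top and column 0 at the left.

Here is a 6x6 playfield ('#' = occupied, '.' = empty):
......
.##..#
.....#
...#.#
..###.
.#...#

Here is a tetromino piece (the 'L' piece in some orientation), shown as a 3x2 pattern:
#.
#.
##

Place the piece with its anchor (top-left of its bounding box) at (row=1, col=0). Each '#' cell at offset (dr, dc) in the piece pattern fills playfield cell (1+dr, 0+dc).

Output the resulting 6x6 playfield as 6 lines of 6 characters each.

Answer: ......
###..#
#....#
##.#.#
..###.
.#...#

Derivation:
Fill (1+0,0+0) = (1,0)
Fill (1+1,0+0) = (2,0)
Fill (1+2,0+0) = (3,0)
Fill (1+2,0+1) = (3,1)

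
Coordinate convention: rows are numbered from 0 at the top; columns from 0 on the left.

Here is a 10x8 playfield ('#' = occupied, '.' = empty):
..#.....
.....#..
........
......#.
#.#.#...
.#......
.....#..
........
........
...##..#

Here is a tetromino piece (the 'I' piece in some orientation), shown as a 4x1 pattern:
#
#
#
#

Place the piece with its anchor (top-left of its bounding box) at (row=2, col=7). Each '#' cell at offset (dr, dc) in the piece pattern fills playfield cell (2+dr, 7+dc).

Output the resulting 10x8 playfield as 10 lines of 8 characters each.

Answer: ..#.....
.....#..
.......#
......##
#.#.#..#
.#.....#
.....#..
........
........
...##..#

Derivation:
Fill (2+0,7+0) = (2,7)
Fill (2+1,7+0) = (3,7)
Fill (2+2,7+0) = (4,7)
Fill (2+3,7+0) = (5,7)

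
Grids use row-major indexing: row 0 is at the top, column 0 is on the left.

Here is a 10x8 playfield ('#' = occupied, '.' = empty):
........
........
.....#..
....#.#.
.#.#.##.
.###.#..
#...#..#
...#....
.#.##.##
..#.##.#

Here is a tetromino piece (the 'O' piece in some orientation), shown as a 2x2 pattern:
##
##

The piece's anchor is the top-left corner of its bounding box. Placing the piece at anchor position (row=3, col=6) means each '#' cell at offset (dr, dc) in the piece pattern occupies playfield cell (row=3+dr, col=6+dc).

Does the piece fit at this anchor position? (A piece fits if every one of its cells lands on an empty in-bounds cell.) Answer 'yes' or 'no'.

Check each piece cell at anchor (3, 6):
  offset (0,0) -> (3,6): occupied ('#') -> FAIL
  offset (0,1) -> (3,7): empty -> OK
  offset (1,0) -> (4,6): occupied ('#') -> FAIL
  offset (1,1) -> (4,7): empty -> OK
All cells valid: no

Answer: no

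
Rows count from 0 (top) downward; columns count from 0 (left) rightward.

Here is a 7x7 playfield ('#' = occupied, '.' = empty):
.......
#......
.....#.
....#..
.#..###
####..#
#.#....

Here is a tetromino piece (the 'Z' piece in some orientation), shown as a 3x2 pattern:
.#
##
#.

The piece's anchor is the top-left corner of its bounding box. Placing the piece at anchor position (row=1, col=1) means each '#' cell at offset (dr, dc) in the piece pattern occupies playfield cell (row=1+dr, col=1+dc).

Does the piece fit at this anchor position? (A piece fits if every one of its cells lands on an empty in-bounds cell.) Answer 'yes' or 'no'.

Check each piece cell at anchor (1, 1):
  offset (0,1) -> (1,2): empty -> OK
  offset (1,0) -> (2,1): empty -> OK
  offset (1,1) -> (2,2): empty -> OK
  offset (2,0) -> (3,1): empty -> OK
All cells valid: yes

Answer: yes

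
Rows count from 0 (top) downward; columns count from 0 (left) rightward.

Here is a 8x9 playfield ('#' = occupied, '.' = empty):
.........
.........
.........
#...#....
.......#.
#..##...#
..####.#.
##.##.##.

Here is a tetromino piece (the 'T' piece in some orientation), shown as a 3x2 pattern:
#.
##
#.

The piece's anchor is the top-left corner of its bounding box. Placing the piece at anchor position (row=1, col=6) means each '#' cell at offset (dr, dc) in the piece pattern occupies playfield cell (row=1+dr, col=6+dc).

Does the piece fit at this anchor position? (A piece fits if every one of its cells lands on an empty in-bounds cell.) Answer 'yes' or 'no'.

Check each piece cell at anchor (1, 6):
  offset (0,0) -> (1,6): empty -> OK
  offset (1,0) -> (2,6): empty -> OK
  offset (1,1) -> (2,7): empty -> OK
  offset (2,0) -> (3,6): empty -> OK
All cells valid: yes

Answer: yes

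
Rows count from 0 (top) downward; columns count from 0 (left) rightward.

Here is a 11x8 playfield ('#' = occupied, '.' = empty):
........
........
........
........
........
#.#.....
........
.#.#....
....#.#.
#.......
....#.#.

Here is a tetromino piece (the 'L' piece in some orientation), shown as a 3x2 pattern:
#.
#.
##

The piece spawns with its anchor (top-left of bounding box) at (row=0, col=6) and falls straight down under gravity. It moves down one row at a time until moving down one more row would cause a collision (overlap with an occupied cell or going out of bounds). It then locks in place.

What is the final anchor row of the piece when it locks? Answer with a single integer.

Answer: 5

Derivation:
Spawn at (row=0, col=6). Try each row:
  row 0: fits
  row 1: fits
  row 2: fits
  row 3: fits
  row 4: fits
  row 5: fits
  row 6: blocked -> lock at row 5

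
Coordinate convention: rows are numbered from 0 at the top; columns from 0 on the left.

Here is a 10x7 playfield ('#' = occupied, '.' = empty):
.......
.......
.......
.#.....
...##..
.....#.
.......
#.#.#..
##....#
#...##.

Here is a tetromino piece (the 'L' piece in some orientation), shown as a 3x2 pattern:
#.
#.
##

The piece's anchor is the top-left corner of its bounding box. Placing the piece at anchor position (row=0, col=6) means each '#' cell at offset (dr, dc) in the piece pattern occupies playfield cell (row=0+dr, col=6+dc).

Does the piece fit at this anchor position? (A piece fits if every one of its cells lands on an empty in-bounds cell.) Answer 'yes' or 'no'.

Check each piece cell at anchor (0, 6):
  offset (0,0) -> (0,6): empty -> OK
  offset (1,0) -> (1,6): empty -> OK
  offset (2,0) -> (2,6): empty -> OK
  offset (2,1) -> (2,7): out of bounds -> FAIL
All cells valid: no

Answer: no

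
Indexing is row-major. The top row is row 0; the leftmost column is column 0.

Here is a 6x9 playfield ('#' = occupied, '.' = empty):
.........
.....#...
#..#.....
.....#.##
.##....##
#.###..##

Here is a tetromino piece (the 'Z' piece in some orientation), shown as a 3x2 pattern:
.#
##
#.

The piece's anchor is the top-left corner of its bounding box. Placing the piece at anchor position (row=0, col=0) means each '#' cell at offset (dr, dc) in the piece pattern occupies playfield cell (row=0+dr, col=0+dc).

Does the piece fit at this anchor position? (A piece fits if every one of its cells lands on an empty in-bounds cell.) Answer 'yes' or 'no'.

Answer: no

Derivation:
Check each piece cell at anchor (0, 0):
  offset (0,1) -> (0,1): empty -> OK
  offset (1,0) -> (1,0): empty -> OK
  offset (1,1) -> (1,1): empty -> OK
  offset (2,0) -> (2,0): occupied ('#') -> FAIL
All cells valid: no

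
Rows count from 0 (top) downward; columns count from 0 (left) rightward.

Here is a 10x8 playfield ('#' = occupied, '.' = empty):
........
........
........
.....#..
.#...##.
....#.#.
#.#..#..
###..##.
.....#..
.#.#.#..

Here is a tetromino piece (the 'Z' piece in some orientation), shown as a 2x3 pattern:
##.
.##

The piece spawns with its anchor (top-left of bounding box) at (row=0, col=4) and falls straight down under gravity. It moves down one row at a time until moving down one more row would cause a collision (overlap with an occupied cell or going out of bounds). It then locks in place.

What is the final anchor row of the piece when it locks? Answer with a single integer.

Spawn at (row=0, col=4). Try each row:
  row 0: fits
  row 1: fits
  row 2: blocked -> lock at row 1

Answer: 1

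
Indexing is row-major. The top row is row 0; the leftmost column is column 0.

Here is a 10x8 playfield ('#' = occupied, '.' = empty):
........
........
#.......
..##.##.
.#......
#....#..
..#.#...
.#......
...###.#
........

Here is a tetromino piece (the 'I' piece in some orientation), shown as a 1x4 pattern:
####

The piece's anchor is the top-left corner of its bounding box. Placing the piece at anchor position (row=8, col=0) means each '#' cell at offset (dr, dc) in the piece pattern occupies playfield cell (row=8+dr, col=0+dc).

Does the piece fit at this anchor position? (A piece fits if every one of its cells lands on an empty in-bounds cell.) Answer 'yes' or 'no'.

Check each piece cell at anchor (8, 0):
  offset (0,0) -> (8,0): empty -> OK
  offset (0,1) -> (8,1): empty -> OK
  offset (0,2) -> (8,2): empty -> OK
  offset (0,3) -> (8,3): occupied ('#') -> FAIL
All cells valid: no

Answer: no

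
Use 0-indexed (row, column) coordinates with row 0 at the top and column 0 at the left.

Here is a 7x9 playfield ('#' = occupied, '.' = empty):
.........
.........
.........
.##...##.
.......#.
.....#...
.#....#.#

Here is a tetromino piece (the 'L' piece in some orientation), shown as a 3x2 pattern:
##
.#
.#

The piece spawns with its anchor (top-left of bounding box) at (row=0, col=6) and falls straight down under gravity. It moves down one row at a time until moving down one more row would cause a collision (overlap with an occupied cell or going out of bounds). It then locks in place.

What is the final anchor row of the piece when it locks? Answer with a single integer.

Answer: 0

Derivation:
Spawn at (row=0, col=6). Try each row:
  row 0: fits
  row 1: blocked -> lock at row 0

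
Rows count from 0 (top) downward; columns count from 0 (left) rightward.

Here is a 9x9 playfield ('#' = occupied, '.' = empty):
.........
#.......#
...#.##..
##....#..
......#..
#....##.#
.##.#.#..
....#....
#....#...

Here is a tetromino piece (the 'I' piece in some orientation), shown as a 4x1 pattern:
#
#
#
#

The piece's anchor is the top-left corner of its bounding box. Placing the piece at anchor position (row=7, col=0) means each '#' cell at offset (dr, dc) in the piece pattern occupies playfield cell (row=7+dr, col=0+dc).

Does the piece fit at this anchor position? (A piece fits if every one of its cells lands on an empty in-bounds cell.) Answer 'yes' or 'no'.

Answer: no

Derivation:
Check each piece cell at anchor (7, 0):
  offset (0,0) -> (7,0): empty -> OK
  offset (1,0) -> (8,0): occupied ('#') -> FAIL
  offset (2,0) -> (9,0): out of bounds -> FAIL
  offset (3,0) -> (10,0): out of bounds -> FAIL
All cells valid: no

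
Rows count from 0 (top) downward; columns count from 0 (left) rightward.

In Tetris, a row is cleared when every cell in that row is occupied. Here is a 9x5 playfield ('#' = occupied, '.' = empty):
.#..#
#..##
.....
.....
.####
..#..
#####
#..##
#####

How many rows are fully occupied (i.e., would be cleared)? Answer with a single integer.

Answer: 2

Derivation:
Check each row:
  row 0: 3 empty cells -> not full
  row 1: 2 empty cells -> not full
  row 2: 5 empty cells -> not full
  row 3: 5 empty cells -> not full
  row 4: 1 empty cell -> not full
  row 5: 4 empty cells -> not full
  row 6: 0 empty cells -> FULL (clear)
  row 7: 2 empty cells -> not full
  row 8: 0 empty cells -> FULL (clear)
Total rows cleared: 2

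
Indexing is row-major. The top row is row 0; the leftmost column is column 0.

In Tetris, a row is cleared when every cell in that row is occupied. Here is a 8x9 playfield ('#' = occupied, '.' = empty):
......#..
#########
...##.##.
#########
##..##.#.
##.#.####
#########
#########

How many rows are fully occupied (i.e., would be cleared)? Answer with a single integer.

Answer: 4

Derivation:
Check each row:
  row 0: 8 empty cells -> not full
  row 1: 0 empty cells -> FULL (clear)
  row 2: 5 empty cells -> not full
  row 3: 0 empty cells -> FULL (clear)
  row 4: 4 empty cells -> not full
  row 5: 2 empty cells -> not full
  row 6: 0 empty cells -> FULL (clear)
  row 7: 0 empty cells -> FULL (clear)
Total rows cleared: 4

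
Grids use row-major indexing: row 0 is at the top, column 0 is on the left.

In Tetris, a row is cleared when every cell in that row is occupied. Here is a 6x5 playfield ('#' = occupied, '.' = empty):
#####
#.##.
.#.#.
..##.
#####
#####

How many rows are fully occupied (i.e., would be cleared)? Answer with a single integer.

Answer: 3

Derivation:
Check each row:
  row 0: 0 empty cells -> FULL (clear)
  row 1: 2 empty cells -> not full
  row 2: 3 empty cells -> not full
  row 3: 3 empty cells -> not full
  row 4: 0 empty cells -> FULL (clear)
  row 5: 0 empty cells -> FULL (clear)
Total rows cleared: 3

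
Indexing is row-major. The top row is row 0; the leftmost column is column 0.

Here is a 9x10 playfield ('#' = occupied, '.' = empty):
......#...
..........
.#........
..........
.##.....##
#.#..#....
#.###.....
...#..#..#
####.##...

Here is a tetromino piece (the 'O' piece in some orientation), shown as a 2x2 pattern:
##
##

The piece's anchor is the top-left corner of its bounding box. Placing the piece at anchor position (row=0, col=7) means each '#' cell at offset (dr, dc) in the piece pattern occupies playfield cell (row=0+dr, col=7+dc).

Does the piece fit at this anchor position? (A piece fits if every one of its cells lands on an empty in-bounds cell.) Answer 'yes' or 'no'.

Check each piece cell at anchor (0, 7):
  offset (0,0) -> (0,7): empty -> OK
  offset (0,1) -> (0,8): empty -> OK
  offset (1,0) -> (1,7): empty -> OK
  offset (1,1) -> (1,8): empty -> OK
All cells valid: yes

Answer: yes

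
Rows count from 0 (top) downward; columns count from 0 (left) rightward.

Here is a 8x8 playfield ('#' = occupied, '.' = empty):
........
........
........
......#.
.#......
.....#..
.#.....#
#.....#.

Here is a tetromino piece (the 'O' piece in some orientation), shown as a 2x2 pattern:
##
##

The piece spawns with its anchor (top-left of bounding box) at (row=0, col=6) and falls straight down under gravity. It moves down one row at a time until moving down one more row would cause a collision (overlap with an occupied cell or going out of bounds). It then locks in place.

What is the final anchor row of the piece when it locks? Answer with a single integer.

Answer: 1

Derivation:
Spawn at (row=0, col=6). Try each row:
  row 0: fits
  row 1: fits
  row 2: blocked -> lock at row 1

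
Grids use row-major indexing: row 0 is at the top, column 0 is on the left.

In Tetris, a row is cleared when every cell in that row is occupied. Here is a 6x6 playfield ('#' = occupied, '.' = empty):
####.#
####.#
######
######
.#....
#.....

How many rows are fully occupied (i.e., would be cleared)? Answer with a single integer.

Check each row:
  row 0: 1 empty cell -> not full
  row 1: 1 empty cell -> not full
  row 2: 0 empty cells -> FULL (clear)
  row 3: 0 empty cells -> FULL (clear)
  row 4: 5 empty cells -> not full
  row 5: 5 empty cells -> not full
Total rows cleared: 2

Answer: 2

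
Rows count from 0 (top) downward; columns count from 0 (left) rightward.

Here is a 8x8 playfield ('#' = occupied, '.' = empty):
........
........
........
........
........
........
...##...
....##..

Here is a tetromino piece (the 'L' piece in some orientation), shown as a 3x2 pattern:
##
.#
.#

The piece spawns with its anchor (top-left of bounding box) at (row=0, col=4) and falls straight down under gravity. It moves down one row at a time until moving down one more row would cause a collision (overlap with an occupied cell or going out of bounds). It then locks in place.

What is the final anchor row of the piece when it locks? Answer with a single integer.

Answer: 4

Derivation:
Spawn at (row=0, col=4). Try each row:
  row 0: fits
  row 1: fits
  row 2: fits
  row 3: fits
  row 4: fits
  row 5: blocked -> lock at row 4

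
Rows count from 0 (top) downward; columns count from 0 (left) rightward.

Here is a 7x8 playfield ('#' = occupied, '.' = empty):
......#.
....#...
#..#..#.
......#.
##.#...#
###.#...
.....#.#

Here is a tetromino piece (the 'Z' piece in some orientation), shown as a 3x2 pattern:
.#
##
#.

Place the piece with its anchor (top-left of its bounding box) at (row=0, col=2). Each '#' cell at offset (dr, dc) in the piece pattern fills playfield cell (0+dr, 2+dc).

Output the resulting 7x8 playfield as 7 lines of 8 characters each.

Fill (0+0,2+1) = (0,3)
Fill (0+1,2+0) = (1,2)
Fill (0+1,2+1) = (1,3)
Fill (0+2,2+0) = (2,2)

Answer: ...#..#.
..###...
#.##..#.
......#.
##.#...#
###.#...
.....#.#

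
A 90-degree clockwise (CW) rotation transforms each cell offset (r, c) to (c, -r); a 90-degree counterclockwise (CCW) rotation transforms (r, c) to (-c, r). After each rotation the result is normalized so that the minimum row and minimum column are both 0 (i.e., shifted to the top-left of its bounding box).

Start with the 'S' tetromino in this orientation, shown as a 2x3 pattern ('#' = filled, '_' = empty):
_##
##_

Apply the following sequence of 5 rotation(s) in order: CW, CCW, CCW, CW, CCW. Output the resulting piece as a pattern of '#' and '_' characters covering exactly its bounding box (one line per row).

Start:
_##
##_
After rotation 1 (CW):
#_
##
_#
After rotation 2 (CCW):
_##
##_
After rotation 3 (CCW):
#_
##
_#
After rotation 4 (CW):
_##
##_
After rotation 5 (CCW):
#_
##
_#

Answer: #_
##
_#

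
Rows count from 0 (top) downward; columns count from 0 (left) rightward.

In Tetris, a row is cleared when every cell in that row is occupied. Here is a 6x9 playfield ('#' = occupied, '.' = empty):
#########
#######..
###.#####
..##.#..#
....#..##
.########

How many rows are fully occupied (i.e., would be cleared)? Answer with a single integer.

Answer: 1

Derivation:
Check each row:
  row 0: 0 empty cells -> FULL (clear)
  row 1: 2 empty cells -> not full
  row 2: 1 empty cell -> not full
  row 3: 5 empty cells -> not full
  row 4: 6 empty cells -> not full
  row 5: 1 empty cell -> not full
Total rows cleared: 1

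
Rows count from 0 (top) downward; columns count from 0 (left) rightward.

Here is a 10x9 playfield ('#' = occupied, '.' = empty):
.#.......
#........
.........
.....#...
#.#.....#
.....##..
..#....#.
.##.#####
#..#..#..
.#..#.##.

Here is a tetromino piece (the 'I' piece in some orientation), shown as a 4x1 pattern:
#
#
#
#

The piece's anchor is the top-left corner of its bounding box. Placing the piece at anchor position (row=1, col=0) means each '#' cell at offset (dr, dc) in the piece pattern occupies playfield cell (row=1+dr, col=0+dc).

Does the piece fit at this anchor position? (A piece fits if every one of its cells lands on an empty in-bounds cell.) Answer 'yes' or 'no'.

Answer: no

Derivation:
Check each piece cell at anchor (1, 0):
  offset (0,0) -> (1,0): occupied ('#') -> FAIL
  offset (1,0) -> (2,0): empty -> OK
  offset (2,0) -> (3,0): empty -> OK
  offset (3,0) -> (4,0): occupied ('#') -> FAIL
All cells valid: no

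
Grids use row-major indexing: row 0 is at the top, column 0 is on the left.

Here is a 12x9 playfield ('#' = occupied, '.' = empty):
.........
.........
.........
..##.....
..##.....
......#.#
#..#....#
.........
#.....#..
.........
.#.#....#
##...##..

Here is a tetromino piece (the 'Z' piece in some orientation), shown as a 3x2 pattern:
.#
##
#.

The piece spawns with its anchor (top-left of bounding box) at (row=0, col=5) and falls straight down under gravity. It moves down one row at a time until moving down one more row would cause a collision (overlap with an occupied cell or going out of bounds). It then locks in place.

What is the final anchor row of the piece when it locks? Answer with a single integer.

Spawn at (row=0, col=5). Try each row:
  row 0: fits
  row 1: fits
  row 2: fits
  row 3: fits
  row 4: blocked -> lock at row 3

Answer: 3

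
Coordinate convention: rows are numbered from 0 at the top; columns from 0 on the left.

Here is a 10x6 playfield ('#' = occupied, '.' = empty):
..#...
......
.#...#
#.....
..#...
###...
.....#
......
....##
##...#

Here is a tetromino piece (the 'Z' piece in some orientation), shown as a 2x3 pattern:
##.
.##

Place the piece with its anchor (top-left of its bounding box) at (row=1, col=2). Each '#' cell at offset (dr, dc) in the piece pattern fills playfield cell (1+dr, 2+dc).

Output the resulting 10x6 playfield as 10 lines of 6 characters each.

Fill (1+0,2+0) = (1,2)
Fill (1+0,2+1) = (1,3)
Fill (1+1,2+1) = (2,3)
Fill (1+1,2+2) = (2,4)

Answer: ..#...
..##..
.#.###
#.....
..#...
###...
.....#
......
....##
##...#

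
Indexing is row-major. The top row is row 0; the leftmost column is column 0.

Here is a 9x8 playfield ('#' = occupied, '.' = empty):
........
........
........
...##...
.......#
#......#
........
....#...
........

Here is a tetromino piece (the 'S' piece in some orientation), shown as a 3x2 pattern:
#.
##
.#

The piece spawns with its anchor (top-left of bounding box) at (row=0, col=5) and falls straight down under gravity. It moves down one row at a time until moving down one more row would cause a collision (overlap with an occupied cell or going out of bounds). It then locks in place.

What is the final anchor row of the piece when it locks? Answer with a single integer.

Spawn at (row=0, col=5). Try each row:
  row 0: fits
  row 1: fits
  row 2: fits
  row 3: fits
  row 4: fits
  row 5: fits
  row 6: fits
  row 7: blocked -> lock at row 6

Answer: 6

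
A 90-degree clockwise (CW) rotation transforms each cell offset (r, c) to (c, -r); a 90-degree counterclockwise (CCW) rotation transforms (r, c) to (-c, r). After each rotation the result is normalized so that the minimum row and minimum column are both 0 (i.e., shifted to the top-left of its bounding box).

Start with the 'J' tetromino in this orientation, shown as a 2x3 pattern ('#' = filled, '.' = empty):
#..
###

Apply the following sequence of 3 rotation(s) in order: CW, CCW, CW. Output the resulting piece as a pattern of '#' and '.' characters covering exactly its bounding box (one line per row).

Start:
#..
###
After rotation 1 (CW):
##
#.
#.
After rotation 2 (CCW):
#..
###
After rotation 3 (CW):
##
#.
#.

Answer: ##
#.
#.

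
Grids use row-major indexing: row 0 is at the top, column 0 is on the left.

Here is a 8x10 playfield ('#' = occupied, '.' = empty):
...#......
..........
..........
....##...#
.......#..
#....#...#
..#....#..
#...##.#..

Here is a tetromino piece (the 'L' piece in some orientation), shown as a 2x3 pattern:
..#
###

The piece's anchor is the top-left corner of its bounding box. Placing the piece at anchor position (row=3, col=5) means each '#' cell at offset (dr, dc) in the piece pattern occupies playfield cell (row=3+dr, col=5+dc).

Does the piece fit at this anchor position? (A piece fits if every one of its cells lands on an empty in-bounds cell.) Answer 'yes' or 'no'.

Answer: no

Derivation:
Check each piece cell at anchor (3, 5):
  offset (0,2) -> (3,7): empty -> OK
  offset (1,0) -> (4,5): empty -> OK
  offset (1,1) -> (4,6): empty -> OK
  offset (1,2) -> (4,7): occupied ('#') -> FAIL
All cells valid: no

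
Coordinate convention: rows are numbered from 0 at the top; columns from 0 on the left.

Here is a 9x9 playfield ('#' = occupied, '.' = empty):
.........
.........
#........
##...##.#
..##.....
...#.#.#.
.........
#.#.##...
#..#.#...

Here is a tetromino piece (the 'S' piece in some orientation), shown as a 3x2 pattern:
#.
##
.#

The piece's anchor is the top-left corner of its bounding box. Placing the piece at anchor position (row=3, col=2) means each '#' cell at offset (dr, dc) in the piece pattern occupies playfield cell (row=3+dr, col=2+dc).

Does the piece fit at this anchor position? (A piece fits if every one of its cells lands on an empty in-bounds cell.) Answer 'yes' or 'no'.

Check each piece cell at anchor (3, 2):
  offset (0,0) -> (3,2): empty -> OK
  offset (1,0) -> (4,2): occupied ('#') -> FAIL
  offset (1,1) -> (4,3): occupied ('#') -> FAIL
  offset (2,1) -> (5,3): occupied ('#') -> FAIL
All cells valid: no

Answer: no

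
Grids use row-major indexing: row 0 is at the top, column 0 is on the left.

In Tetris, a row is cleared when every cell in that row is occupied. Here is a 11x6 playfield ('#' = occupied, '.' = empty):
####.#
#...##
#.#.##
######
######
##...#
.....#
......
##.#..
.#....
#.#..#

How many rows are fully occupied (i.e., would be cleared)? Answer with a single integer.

Check each row:
  row 0: 1 empty cell -> not full
  row 1: 3 empty cells -> not full
  row 2: 2 empty cells -> not full
  row 3: 0 empty cells -> FULL (clear)
  row 4: 0 empty cells -> FULL (clear)
  row 5: 3 empty cells -> not full
  row 6: 5 empty cells -> not full
  row 7: 6 empty cells -> not full
  row 8: 3 empty cells -> not full
  row 9: 5 empty cells -> not full
  row 10: 3 empty cells -> not full
Total rows cleared: 2

Answer: 2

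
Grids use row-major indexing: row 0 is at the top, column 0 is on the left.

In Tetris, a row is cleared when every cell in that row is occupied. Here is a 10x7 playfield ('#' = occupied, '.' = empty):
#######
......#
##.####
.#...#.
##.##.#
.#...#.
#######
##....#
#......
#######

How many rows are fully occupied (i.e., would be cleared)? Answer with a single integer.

Check each row:
  row 0: 0 empty cells -> FULL (clear)
  row 1: 6 empty cells -> not full
  row 2: 1 empty cell -> not full
  row 3: 5 empty cells -> not full
  row 4: 2 empty cells -> not full
  row 5: 5 empty cells -> not full
  row 6: 0 empty cells -> FULL (clear)
  row 7: 4 empty cells -> not full
  row 8: 6 empty cells -> not full
  row 9: 0 empty cells -> FULL (clear)
Total rows cleared: 3

Answer: 3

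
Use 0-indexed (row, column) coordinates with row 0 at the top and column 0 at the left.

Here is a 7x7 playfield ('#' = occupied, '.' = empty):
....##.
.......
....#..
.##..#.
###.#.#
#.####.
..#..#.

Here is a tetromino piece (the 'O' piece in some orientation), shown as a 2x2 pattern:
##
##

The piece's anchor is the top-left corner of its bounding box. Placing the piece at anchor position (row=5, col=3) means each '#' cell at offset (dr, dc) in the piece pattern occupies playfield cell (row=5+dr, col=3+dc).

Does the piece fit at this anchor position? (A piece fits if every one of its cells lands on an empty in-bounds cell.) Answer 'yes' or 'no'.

Answer: no

Derivation:
Check each piece cell at anchor (5, 3):
  offset (0,0) -> (5,3): occupied ('#') -> FAIL
  offset (0,1) -> (5,4): occupied ('#') -> FAIL
  offset (1,0) -> (6,3): empty -> OK
  offset (1,1) -> (6,4): empty -> OK
All cells valid: no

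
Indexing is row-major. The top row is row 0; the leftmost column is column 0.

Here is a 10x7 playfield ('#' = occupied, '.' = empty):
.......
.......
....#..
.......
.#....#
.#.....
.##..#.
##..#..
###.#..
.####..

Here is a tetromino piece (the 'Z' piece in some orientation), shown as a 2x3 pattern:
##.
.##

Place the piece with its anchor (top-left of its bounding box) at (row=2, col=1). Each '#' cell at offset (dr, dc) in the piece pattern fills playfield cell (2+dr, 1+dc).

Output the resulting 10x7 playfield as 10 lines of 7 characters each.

Answer: .......
.......
.##.#..
..##...
.#....#
.#.....
.##..#.
##..#..
###.#..
.####..

Derivation:
Fill (2+0,1+0) = (2,1)
Fill (2+0,1+1) = (2,2)
Fill (2+1,1+1) = (3,2)
Fill (2+1,1+2) = (3,3)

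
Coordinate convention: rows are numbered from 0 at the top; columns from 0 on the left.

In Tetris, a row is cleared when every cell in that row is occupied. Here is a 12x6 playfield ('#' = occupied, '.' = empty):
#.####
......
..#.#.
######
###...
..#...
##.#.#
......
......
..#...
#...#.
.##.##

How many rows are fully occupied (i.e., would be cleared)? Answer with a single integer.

Answer: 1

Derivation:
Check each row:
  row 0: 1 empty cell -> not full
  row 1: 6 empty cells -> not full
  row 2: 4 empty cells -> not full
  row 3: 0 empty cells -> FULL (clear)
  row 4: 3 empty cells -> not full
  row 5: 5 empty cells -> not full
  row 6: 2 empty cells -> not full
  row 7: 6 empty cells -> not full
  row 8: 6 empty cells -> not full
  row 9: 5 empty cells -> not full
  row 10: 4 empty cells -> not full
  row 11: 2 empty cells -> not full
Total rows cleared: 1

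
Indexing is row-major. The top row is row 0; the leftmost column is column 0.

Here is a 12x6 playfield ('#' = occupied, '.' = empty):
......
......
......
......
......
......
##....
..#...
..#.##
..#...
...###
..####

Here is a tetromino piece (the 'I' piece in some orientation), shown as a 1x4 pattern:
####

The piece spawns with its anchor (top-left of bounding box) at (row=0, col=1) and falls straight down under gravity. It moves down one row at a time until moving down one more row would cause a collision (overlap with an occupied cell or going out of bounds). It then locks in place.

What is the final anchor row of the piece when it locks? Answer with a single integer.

Answer: 5

Derivation:
Spawn at (row=0, col=1). Try each row:
  row 0: fits
  row 1: fits
  row 2: fits
  row 3: fits
  row 4: fits
  row 5: fits
  row 6: blocked -> lock at row 5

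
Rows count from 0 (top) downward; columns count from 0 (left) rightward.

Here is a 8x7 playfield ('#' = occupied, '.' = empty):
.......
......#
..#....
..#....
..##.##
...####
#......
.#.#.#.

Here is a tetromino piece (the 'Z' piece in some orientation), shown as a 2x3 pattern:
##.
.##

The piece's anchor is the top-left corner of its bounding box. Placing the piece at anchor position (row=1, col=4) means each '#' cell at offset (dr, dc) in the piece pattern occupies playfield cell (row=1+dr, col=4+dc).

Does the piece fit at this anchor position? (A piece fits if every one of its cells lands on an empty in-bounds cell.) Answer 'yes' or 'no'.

Check each piece cell at anchor (1, 4):
  offset (0,0) -> (1,4): empty -> OK
  offset (0,1) -> (1,5): empty -> OK
  offset (1,1) -> (2,5): empty -> OK
  offset (1,2) -> (2,6): empty -> OK
All cells valid: yes

Answer: yes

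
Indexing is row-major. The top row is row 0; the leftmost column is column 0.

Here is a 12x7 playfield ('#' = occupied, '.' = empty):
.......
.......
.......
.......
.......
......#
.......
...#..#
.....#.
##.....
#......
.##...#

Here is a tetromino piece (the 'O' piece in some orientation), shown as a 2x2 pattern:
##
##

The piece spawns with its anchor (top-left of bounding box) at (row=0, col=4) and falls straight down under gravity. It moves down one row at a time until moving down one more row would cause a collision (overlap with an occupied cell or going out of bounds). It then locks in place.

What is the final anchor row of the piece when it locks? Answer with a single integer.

Spawn at (row=0, col=4). Try each row:
  row 0: fits
  row 1: fits
  row 2: fits
  row 3: fits
  row 4: fits
  row 5: fits
  row 6: fits
  row 7: blocked -> lock at row 6

Answer: 6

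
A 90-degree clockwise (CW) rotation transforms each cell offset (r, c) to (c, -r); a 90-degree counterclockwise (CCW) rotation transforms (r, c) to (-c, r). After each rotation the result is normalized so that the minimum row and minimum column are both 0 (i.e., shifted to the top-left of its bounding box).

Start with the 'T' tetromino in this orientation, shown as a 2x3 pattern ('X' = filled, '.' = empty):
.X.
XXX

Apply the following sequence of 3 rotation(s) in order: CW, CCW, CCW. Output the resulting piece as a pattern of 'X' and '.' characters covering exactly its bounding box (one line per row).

Start:
.X.
XXX
After rotation 1 (CW):
X.
XX
X.
After rotation 2 (CCW):
.X.
XXX
After rotation 3 (CCW):
.X
XX
.X

Answer: .X
XX
.X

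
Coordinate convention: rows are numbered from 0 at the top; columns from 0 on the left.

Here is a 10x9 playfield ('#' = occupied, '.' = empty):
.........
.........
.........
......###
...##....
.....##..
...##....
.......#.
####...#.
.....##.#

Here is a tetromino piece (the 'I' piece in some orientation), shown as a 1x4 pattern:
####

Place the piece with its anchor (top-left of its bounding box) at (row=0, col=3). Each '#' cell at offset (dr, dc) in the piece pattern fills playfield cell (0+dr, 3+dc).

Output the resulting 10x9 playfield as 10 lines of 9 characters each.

Fill (0+0,3+0) = (0,3)
Fill (0+0,3+1) = (0,4)
Fill (0+0,3+2) = (0,5)
Fill (0+0,3+3) = (0,6)

Answer: ...####..
.........
.........
......###
...##....
.....##..
...##....
.......#.
####...#.
.....##.#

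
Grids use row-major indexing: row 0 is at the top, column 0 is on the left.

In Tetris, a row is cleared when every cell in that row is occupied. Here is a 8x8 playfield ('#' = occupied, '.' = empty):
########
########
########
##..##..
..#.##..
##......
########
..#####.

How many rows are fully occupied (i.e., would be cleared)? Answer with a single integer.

Answer: 4

Derivation:
Check each row:
  row 0: 0 empty cells -> FULL (clear)
  row 1: 0 empty cells -> FULL (clear)
  row 2: 0 empty cells -> FULL (clear)
  row 3: 4 empty cells -> not full
  row 4: 5 empty cells -> not full
  row 5: 6 empty cells -> not full
  row 6: 0 empty cells -> FULL (clear)
  row 7: 3 empty cells -> not full
Total rows cleared: 4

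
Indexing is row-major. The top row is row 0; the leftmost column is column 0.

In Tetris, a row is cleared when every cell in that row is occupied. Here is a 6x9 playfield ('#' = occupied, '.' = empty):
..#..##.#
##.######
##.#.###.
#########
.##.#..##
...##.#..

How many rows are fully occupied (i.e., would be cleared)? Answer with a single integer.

Answer: 1

Derivation:
Check each row:
  row 0: 5 empty cells -> not full
  row 1: 1 empty cell -> not full
  row 2: 3 empty cells -> not full
  row 3: 0 empty cells -> FULL (clear)
  row 4: 4 empty cells -> not full
  row 5: 6 empty cells -> not full
Total rows cleared: 1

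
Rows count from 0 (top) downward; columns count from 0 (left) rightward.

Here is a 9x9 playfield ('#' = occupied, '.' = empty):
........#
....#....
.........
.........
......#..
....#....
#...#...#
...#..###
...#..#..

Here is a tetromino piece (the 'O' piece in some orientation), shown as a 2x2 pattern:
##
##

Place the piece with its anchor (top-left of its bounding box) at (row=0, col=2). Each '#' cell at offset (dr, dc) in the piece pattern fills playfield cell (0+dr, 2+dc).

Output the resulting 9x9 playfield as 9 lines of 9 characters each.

Answer: ..##....#
..###....
.........
.........
......#..
....#....
#...#...#
...#..###
...#..#..

Derivation:
Fill (0+0,2+0) = (0,2)
Fill (0+0,2+1) = (0,3)
Fill (0+1,2+0) = (1,2)
Fill (0+1,2+1) = (1,3)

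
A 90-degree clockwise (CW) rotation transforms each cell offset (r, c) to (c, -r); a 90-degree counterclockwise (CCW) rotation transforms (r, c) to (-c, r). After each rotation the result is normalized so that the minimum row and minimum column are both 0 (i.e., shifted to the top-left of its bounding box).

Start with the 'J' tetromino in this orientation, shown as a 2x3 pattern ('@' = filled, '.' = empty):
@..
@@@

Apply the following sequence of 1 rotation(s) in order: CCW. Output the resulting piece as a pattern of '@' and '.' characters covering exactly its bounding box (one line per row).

Answer: .@
.@
@@

Derivation:
Start:
@..
@@@
After rotation 1 (CCW):
.@
.@
@@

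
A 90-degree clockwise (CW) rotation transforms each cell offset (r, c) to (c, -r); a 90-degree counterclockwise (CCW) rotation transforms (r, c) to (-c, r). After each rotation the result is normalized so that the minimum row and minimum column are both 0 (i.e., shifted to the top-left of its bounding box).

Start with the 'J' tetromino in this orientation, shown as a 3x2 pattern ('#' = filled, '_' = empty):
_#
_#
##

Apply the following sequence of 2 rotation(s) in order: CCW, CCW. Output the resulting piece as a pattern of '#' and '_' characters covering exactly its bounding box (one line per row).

Answer: ##
#_
#_

Derivation:
Start:
_#
_#
##
After rotation 1 (CCW):
###
__#
After rotation 2 (CCW):
##
#_
#_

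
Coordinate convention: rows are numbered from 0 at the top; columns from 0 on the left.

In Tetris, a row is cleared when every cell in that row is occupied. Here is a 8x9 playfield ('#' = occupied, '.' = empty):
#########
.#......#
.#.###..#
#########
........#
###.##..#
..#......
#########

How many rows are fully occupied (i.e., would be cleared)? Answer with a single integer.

Answer: 3

Derivation:
Check each row:
  row 0: 0 empty cells -> FULL (clear)
  row 1: 7 empty cells -> not full
  row 2: 4 empty cells -> not full
  row 3: 0 empty cells -> FULL (clear)
  row 4: 8 empty cells -> not full
  row 5: 3 empty cells -> not full
  row 6: 8 empty cells -> not full
  row 7: 0 empty cells -> FULL (clear)
Total rows cleared: 3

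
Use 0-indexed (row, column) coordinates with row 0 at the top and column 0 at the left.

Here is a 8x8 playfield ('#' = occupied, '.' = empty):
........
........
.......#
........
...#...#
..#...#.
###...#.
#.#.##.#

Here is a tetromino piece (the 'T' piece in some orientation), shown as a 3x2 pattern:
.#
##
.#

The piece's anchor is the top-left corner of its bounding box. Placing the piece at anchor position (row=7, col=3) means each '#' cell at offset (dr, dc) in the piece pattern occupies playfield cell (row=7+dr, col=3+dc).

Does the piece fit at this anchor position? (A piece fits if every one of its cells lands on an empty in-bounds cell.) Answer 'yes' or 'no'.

Check each piece cell at anchor (7, 3):
  offset (0,1) -> (7,4): occupied ('#') -> FAIL
  offset (1,0) -> (8,3): out of bounds -> FAIL
  offset (1,1) -> (8,4): out of bounds -> FAIL
  offset (2,1) -> (9,4): out of bounds -> FAIL
All cells valid: no

Answer: no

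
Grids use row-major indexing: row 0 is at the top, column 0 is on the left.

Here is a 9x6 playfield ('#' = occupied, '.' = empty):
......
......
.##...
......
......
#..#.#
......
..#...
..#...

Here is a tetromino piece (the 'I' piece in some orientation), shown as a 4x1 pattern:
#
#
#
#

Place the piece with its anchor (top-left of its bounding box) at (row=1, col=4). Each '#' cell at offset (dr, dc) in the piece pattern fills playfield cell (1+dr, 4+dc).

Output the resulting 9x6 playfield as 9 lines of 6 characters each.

Answer: ......
....#.
.##.#.
....#.
....#.
#..#.#
......
..#...
..#...

Derivation:
Fill (1+0,4+0) = (1,4)
Fill (1+1,4+0) = (2,4)
Fill (1+2,4+0) = (3,4)
Fill (1+3,4+0) = (4,4)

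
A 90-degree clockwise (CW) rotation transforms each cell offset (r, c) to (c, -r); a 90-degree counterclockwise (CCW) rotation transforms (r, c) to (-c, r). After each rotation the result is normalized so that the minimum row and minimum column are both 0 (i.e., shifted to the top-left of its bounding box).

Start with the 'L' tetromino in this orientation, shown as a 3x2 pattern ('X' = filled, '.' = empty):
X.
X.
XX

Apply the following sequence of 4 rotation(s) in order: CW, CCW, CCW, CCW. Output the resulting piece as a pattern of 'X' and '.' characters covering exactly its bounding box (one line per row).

Start:
X.
X.
XX
After rotation 1 (CW):
XXX
X..
After rotation 2 (CCW):
X.
X.
XX
After rotation 3 (CCW):
..X
XXX
After rotation 4 (CCW):
XX
.X
.X

Answer: XX
.X
.X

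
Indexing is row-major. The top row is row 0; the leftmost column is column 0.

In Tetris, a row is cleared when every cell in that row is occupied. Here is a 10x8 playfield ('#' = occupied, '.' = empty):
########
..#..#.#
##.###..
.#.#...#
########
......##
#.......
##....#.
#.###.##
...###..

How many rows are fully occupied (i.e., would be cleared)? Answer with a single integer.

Answer: 2

Derivation:
Check each row:
  row 0: 0 empty cells -> FULL (clear)
  row 1: 5 empty cells -> not full
  row 2: 3 empty cells -> not full
  row 3: 5 empty cells -> not full
  row 4: 0 empty cells -> FULL (clear)
  row 5: 6 empty cells -> not full
  row 6: 7 empty cells -> not full
  row 7: 5 empty cells -> not full
  row 8: 2 empty cells -> not full
  row 9: 5 empty cells -> not full
Total rows cleared: 2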